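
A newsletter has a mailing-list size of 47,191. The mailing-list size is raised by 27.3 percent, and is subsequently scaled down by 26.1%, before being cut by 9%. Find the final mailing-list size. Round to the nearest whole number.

40,399

Each change multiplies by a factor: 1.273 × 0.739 × 0.91 = 0.85607977.
47,191 × 0.85607977 = 40399.26042607 ≈ 40,399.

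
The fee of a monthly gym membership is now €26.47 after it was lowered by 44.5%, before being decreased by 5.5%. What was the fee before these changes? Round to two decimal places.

€50.47

The overall multiplier applied was 0.555 × 0.945 = 0.524475.
So the original fee was €26.47 ÷ 0.524475 ≈ €50.47.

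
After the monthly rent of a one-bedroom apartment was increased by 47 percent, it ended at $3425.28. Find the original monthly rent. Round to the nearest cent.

The overall multiplier applied was 1.47.
So the original monthly rent was $3425.28 ÷ 1.47 ≈ $2330.12.

$2330.12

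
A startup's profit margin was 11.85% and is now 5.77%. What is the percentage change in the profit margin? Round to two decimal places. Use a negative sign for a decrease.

-51.31%

The change is 5.77 − 11.85 = -6.08 percentage points.
Relative to the original 11.85%, that is -6.08 ÷ 11.85 ≈ -51.31%.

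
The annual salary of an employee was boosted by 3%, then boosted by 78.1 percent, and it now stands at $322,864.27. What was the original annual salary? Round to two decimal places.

Undoing the 78.1% increase: $322,864.27 ÷ 1.781 ≈ $181282.577204.
Undoing the 3% increase: $181282.577204 ÷ 1.03 ≈ $176,002.50.

$176,002.50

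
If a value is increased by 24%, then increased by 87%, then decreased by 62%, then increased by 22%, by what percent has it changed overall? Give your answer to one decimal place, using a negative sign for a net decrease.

A 24% increase multiplies by 1.24.
Then an 87% increase: 1.24 × 1.87 = 2.3188.
Then a 62% decrease: 2.3188 × 0.38 = 0.881144.
Then a 22% increase: 0.881144 × 1.22 = 1.07499568.
Overall factor 1.07499568, i.e. 7.5%.

7.5%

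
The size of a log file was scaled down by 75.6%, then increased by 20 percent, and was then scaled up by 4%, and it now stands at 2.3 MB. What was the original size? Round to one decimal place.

Undoing the 4% increase: 2.3 ÷ 1.04 ≈ 2.211538.
Undoing the 20% increase: 2.211538 ÷ 1.2 ≈ 1.842948.
Undoing the 75.6% decrease: 1.842948 ÷ 0.244 ≈ 7.6 MB.

7.6 MB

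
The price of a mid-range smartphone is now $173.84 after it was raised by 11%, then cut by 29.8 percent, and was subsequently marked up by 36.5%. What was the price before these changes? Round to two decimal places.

Undoing the 36.5% increase: $173.84 ÷ 1.365 ≈ $127.355311.
Undoing the 29.8% decrease: $127.355311 ÷ 0.702 ≈ $181.417822.
Undoing the 11% increase: $181.417822 ÷ 1.11 ≈ $163.44.

$163.44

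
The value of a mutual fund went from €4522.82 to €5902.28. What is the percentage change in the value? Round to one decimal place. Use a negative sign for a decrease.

30.5%

Change: €5902.28 − €4522.82 = €1379.46.
Relative to the original: €1379.46 ÷ €4522.82 ≈ 30.5%.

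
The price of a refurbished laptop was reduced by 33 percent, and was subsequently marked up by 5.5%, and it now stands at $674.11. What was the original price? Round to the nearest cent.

$953.68

The overall multiplier applied was 0.67 × 1.055 = 0.70685.
So the original price was $674.11 ÷ 0.70685 ≈ $953.68.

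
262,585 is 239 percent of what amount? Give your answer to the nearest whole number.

109,868

262,585 ÷ 2.39 ≈ 109,868.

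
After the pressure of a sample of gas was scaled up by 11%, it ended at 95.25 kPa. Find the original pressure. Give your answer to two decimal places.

The overall multiplier applied was 1.11.
So the original pressure was 95.25 ÷ 1.11 ≈ 85.81 kPa.

85.81 kPa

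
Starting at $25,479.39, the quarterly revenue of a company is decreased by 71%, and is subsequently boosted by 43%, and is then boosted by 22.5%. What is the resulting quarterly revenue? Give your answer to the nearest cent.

Apply the 71% decrease: $25,479.39 × 0.29 = $7389.0231.
43% increase: $7389.0231 × 1.43 = $10566.303033.
After the 22.5% increase: $10566.303033 × 1.225 = $12943.721215425 ≈ $12,943.72.

$12,943.72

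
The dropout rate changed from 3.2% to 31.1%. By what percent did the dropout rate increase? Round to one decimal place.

871.9%

The change is 31.1 − 3.2 = 27.9 percentage points.
Relative to the original 3.2%, that is 27.9 ÷ 3.2 ≈ 871.9%.
So the dropout rate rose by 871.9%.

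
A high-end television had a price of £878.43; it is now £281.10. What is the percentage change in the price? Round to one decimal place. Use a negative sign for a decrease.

-68.0%

Change: £281.10 − £878.43 = -£597.33.
Relative to the original: -£597.33 ÷ £878.43 ≈ -68.0%.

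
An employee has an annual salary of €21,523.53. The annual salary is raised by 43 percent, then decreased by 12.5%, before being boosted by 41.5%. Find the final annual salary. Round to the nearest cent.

€38,107.81

After the 43% increase: €21,523.53 × 1.43 = €30778.6479.
Apply the 12.5% decrease: €30778.6479 × 0.875 = €26931.3169125.
After the 41.5% increase: €26931.3169125 × 1.415 = €38107.8134311875 ≈ €38,107.81.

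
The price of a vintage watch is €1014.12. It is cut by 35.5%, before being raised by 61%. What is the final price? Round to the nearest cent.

Apply the 35.5% decrease: €1014.12 × 0.645 = €654.1074.
Apply the 61% increase: €654.1074 × 1.61 = €1053.112914 ≈ €1053.11.

€1053.11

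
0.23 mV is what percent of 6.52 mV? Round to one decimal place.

0.23 mV ÷ 6.52 mV ≈ 3.5%.

3.5%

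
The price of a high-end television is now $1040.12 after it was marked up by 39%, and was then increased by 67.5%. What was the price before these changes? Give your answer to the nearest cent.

Undoing the 67.5% increase: $1040.12 ÷ 1.675 ≈ $620.967164.
Undoing the 39% increase: $620.967164 ÷ 1.39 ≈ $446.74.

$446.74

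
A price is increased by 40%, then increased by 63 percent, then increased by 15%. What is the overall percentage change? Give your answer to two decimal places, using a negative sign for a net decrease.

162.43%

A 40% increase multiplies by 1.4.
Then a 63% increase: 1.4 × 1.63 = 2.282.
Then a 15% increase: 2.282 × 1.15 = 2.6243.
Overall factor 2.6243, i.e. 162.43%.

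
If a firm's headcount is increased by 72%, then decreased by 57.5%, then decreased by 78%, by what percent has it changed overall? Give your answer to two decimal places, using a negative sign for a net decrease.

-83.92%

A 72% increase multiplies by 1.72.
Then a 57.5% decrease: 1.72 × 0.425 = 0.731.
Then a 78% decrease: 0.731 × 0.22 = 0.16082.
Overall factor 0.16082, i.e. -83.92%.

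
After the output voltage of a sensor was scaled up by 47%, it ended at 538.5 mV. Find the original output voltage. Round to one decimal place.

The overall multiplier applied was 1.47.
So the original output voltage was 538.5 ÷ 1.47 ≈ 366.3 mV.

366.3 mV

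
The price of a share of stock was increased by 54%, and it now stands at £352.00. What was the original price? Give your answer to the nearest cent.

£228.57

The overall multiplier applied was 1.54.
So the original price was £352.00 ÷ 1.54 ≈ £228.57.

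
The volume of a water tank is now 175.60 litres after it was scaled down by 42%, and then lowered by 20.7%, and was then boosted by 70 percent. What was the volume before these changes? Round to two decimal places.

Undoing the 70% increase: 175.60 ÷ 1.7 ≈ 103.294118.
Undoing the 20.7% decrease: 103.294118 ÷ 0.793 ≈ 130.2574.
Undoing the 42% decrease: 130.2574 ÷ 0.58 ≈ 224.58 litres.

224.58 litres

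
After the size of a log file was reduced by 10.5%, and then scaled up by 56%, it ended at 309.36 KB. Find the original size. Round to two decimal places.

The overall multiplier applied was 0.895 × 1.56 = 1.3962.
So the original size was 309.36 ÷ 1.3962 ≈ 221.57 KB.

221.57 KB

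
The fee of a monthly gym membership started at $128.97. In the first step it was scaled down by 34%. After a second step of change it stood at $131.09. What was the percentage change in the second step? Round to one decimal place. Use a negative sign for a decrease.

54.0%

After the first step: $128.97 × 0.66 = $85.1202.
Second-step multiplier: $131.09 ÷ $85.1202 ≈ 1.54006.
That is a change of 54.0%.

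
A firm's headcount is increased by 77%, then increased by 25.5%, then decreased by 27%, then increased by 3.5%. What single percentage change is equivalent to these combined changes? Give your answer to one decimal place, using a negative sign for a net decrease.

A 77% increase multiplies by 1.77.
Then a 25.5% increase: 1.77 × 1.255 = 2.22135.
Then a 27% decrease: 2.22135 × 0.73 = 1.6215855.
Then a 3.5% increase: 1.6215855 × 1.035 = 1.6783409925.
Overall factor 1.6783409925, i.e. 67.8%.

67.8%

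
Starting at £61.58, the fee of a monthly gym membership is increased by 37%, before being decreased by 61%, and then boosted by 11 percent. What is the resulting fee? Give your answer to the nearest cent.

£36.52

Each change multiplies by a factor: 1.37 × 0.39 × 1.11 = 0.593073.
£61.58 × 0.593073 = £36.52143534 ≈ £36.52.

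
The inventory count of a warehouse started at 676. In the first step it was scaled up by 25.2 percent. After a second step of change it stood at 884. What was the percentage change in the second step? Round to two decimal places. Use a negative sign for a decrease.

After the first step: 676 × 1.252 = 846.352.
Second-step multiplier: 884 ÷ 846.352 ≈ 1.044483.
That is a change of 4.45%.

4.45%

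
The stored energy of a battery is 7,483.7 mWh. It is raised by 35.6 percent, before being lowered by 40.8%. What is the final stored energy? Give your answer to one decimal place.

6,007.6 mWh

Apply the 35.6% increase: 7,483.7 × 1.356 = 10147.8972.
After the 40.8% decrease: 10147.8972 × 0.592 = 6007.5551424 ≈ 6,007.6.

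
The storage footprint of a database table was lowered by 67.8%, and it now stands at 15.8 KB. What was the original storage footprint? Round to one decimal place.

The overall multiplier applied was 0.322.
So the original storage footprint was 15.8 ÷ 0.322 ≈ 49.1 KB.

49.1 KB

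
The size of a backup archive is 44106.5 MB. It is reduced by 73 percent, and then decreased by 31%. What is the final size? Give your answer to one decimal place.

8217.0 MB

73% decrease: 44106.5 × 0.27 = 11908.755.
After the 31% decrease: 11908.755 × 0.69 = 8217.04095 ≈ 8217.0.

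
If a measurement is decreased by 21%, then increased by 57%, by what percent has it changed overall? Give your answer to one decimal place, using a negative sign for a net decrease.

24.0%

The combined multiplier is 0.79 × 1.57 = 1.2403.
That corresponds to an increase of 24.0%.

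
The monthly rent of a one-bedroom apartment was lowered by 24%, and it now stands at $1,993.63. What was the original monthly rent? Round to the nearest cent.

The overall multiplier applied was 0.76.
So the original monthly rent was $1,993.63 ÷ 0.76 ≈ $2,623.20.

$2,623.20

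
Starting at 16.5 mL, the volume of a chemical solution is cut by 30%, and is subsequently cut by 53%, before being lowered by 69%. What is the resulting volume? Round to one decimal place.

30% decrease: 16.5 × 0.7 = 11.55.
Apply the 53% decrease: 11.55 × 0.47 = 5.4285.
Apply the 69% decrease: 5.4285 × 0.31 = 1.682835 ≈ 1.7.

1.7 mL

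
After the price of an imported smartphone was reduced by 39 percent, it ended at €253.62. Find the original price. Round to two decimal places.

The overall multiplier applied was 0.61.
So the original price was €253.62 ÷ 0.61 ≈ €415.77.

€415.77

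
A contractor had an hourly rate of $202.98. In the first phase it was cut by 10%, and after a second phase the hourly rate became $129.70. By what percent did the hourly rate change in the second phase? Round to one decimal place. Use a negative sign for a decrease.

After the first phase: $202.98 × 0.9 = $182.682.
Second-phase multiplier: $129.70 ÷ $182.682 ≈ 0.70998.
That is a change of -29.0%.

-29.0%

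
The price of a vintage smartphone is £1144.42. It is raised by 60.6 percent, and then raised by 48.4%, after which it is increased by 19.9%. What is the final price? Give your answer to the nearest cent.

£3270.27

After the 60.6% increase: £1144.42 × 1.606 = £1837.93852.
Apply the 48.4% increase: £1837.93852 × 1.484 = £2727.50076368.
19.9% increase: £2727.50076368 × 1.199 = £3270.27341565232 ≈ £3270.27.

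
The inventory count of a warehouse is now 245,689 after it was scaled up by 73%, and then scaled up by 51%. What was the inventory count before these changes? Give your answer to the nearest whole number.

The overall multiplier applied was 1.73 × 1.51 = 2.6123.
So the original inventory count was 245,689 ÷ 2.6123 ≈ 94,051.

94,051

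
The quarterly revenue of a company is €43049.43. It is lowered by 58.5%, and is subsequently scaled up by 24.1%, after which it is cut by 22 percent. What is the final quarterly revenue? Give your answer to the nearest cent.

Apply the 58.5% decrease: €43049.43 × 0.415 = €17865.51345.
After the 24.1% increase: €17865.51345 × 1.241 = €22171.10219145.
22% decrease: €22171.10219145 × 0.78 = €17293.459709331 ≈ €17293.46.

€17293.46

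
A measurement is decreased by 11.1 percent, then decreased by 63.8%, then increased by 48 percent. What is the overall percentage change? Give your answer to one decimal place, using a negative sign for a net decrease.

-52.4%

An 11.1% decrease multiplies by 0.889.
Then a 63.8% decrease: 0.889 × 0.362 = 0.321818.
Then a 48% increase: 0.321818 × 1.48 = 0.47629064.
Overall factor 0.47629064, i.e. -52.4%.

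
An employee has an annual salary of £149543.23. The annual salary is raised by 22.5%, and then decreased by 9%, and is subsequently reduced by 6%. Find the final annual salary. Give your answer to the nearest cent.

Each change multiplies by a factor: 1.225 × 0.91 × 0.94 = 1.047865.
£149543.23 × 1.047865 = £156701.11670395 ≈ £156701.12.

£156701.12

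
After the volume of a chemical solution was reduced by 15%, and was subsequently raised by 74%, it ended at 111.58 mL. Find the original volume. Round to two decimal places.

75.44 mL

Undoing the 74% increase: 111.58 ÷ 1.74 ≈ 64.126437.
Undoing the 15% decrease: 64.126437 ÷ 0.85 ≈ 75.44 mL.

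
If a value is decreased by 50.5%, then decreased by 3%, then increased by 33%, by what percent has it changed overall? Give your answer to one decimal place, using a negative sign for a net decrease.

The combined multiplier is 0.495 × 0.97 × 1.33 = 0.6385995.
That corresponds to a decrease of 36.1%.

-36.1%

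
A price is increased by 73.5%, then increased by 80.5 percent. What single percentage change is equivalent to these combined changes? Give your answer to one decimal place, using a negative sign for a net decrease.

213.2%

The combined multiplier is 1.735 × 1.805 = 3.131675.
That corresponds to an increase of 213.2%.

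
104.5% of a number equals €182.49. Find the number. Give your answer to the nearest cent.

€174.63

€182.49 ÷ 1.045 ≈ €174.63.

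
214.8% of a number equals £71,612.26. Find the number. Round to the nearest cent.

£33,339.04

£71,612.26 ÷ 2.148 ≈ £33,339.04.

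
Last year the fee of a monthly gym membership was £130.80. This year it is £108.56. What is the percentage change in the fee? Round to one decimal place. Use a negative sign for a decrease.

Change: £108.56 − £130.80 = -£22.24.
Relative to the original: -£22.24 ÷ £130.80 ≈ -17.0%.

-17.0%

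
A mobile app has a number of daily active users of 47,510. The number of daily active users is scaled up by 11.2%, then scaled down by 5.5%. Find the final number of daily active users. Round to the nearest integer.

Apply the 11.2% increase: 47,510 × 1.112 = 52831.12.
After the 5.5% decrease: 52831.12 × 0.945 = 49925.4084 ≈ 49,925.

49,925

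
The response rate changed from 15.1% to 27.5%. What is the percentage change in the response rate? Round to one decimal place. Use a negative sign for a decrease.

82.1%

The change is 27.5 − 15.1 = 12.4 percentage points.
Relative to the original 15.1%, that is 12.4 ÷ 15.1 ≈ 82.1%.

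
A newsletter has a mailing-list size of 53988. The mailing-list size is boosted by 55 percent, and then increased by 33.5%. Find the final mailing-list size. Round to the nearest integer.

Each change multiplies by a factor: 1.55 × 1.335 = 2.06925.
53988 × 2.06925 = 111714.669 ≈ 111715.

111715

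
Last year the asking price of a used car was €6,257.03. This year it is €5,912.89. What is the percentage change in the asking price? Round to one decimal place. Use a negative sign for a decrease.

-5.5%

Change: €5,912.89 − €6,257.03 = -€344.14.
Relative to the original: -€344.14 ÷ €6,257.03 ≈ -5.5%.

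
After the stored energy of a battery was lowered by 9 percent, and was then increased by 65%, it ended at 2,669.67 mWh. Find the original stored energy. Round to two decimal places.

The overall multiplier applied was 0.91 × 1.65 = 1.5015.
So the original stored energy was 2,669.67 ÷ 1.5015 ≈ 1,778.00 mWh.

1,778.00 mWh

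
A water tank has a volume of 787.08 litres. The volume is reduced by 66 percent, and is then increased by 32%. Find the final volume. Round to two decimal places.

Each change multiplies by a factor: 0.34 × 1.32 = 0.4488.
787.08 × 0.4488 = 353.241504 ≈ 353.24.

353.24 litres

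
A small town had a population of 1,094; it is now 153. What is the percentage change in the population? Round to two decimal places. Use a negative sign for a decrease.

-86.01%

Change: 153 − 1,094 = -941.
Relative to the original: -941 ÷ 1,094 ≈ -86.01%.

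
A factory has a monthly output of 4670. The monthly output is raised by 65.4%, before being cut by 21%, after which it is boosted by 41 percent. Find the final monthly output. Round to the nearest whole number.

Each change multiplies by a factor: 1.654 × 0.79 × 1.41 = 1.8423906.
4670 × 1.8423906 = 8603.964102 ≈ 8604.

8604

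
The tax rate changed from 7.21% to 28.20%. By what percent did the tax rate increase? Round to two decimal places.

291.12%

The change is 28.20 − 7.21 = 20.99 percentage points.
Relative to the original 7.21%, that is 20.99 ÷ 7.21 ≈ 291.12%.
So the tax rate rose by 291.12%.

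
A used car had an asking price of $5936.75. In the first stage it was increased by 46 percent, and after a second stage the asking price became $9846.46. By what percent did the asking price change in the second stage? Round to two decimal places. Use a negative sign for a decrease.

After the first stage: $5936.75 × 1.46 = $8667.655.
Second-stage multiplier: $9846.46 ÷ $8667.655 ≈ 1.136.
That is a change of 13.60%.

13.60%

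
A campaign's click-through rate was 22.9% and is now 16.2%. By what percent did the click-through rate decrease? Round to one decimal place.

The change is 16.2 − 22.9 = -6.7 percentage points.
Relative to the original 22.9%, that is -6.7 ÷ 22.9 ≈ -29.3%.
So the click-through rate fell by 29.3%.

29.3%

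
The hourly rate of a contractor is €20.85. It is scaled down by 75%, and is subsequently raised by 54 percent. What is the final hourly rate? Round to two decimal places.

Apply the 75% decrease: €20.85 × 0.25 = €5.2125.
54% increase: €5.2125 × 1.54 = €8.02725 ≈ €8.03.

€8.03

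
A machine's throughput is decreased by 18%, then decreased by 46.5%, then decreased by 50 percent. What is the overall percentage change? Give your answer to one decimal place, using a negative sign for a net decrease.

The combined multiplier is 0.82 × 0.535 × 0.5 = 0.21935.
That corresponds to a decrease of 78.1%.

-78.1%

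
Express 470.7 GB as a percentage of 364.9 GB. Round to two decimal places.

470.7 GB ÷ 364.9 GB ≈ 128.99%.

128.99%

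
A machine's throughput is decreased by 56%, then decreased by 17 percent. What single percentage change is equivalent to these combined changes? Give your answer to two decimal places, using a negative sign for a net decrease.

-63.48%

The combined multiplier is 0.44 × 0.83 = 0.3652.
That corresponds to a decrease of 63.48%.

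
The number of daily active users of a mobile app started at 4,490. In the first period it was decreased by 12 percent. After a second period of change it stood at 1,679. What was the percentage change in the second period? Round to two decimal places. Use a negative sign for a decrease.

-57.51%

After the first period: 4,490 × 0.88 = 3951.2.
Second-period multiplier: 1,679 ÷ 3951.2 ≈ 0.424934.
That is a change of -57.51%.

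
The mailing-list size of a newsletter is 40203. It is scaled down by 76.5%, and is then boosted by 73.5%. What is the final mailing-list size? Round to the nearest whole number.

16392

After the 76.5% decrease: 40203 × 0.235 = 9447.705.
73.5% increase: 9447.705 × 1.735 = 16391.768175 ≈ 16392.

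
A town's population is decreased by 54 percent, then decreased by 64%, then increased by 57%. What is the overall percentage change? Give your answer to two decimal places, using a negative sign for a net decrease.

-74.00%

The combined multiplier is 0.46 × 0.36 × 1.57 = 0.259992.
That corresponds to a decrease of 74.00%.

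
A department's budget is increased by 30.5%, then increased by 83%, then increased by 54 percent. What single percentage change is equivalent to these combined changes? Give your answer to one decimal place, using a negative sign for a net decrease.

The combined multiplier is 1.305 × 1.83 × 1.54 = 3.677751.
That corresponds to an increase of 267.8%.

267.8%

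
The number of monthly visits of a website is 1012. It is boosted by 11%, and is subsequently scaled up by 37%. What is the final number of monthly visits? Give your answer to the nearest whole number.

1539

Apply the 11% increase: 1012 × 1.11 = 1123.32.
Apply the 37% increase: 1123.32 × 1.37 = 1538.9484 ≈ 1539.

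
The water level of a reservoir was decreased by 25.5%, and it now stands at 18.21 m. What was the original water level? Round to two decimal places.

24.44 m

The overall multiplier applied was 0.745.
So the original water level was 18.21 ÷ 0.745 ≈ 24.44 m.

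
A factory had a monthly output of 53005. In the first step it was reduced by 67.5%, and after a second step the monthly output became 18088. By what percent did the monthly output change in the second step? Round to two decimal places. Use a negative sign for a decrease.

5.00%

After the first step: 53005 × 0.325 = 17226.625.
Second-step multiplier: 18088 ÷ 17226.625 ≈ 1.050003.
That is a change of 5.00%.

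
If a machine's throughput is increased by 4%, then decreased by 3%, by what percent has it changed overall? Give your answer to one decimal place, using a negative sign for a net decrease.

0.9%

A 4% increase multiplies by 1.04.
Then a 3% decrease: 1.04 × 0.97 = 1.0088.
Overall factor 1.0088, i.e. 0.9%.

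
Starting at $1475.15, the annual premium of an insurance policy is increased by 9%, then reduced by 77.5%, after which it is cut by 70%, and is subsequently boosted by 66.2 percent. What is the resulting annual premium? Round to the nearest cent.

$180.38

9% increase: $1475.15 × 1.09 = $1607.9135.
77.5% decrease: $1607.9135 × 0.225 = $361.7805375.
After the 70% decrease: $361.7805375 × 0.3 = $108.53416125.
After the 66.2% increase: $108.53416125 × 1.662 = $180.3837759975 ≈ $180.38.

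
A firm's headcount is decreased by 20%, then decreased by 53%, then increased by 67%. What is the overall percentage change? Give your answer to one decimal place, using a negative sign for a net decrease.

-37.2%

A 20% decrease multiplies by 0.8.
Then a 53% decrease: 0.8 × 0.47 = 0.376.
Then a 67% increase: 0.376 × 1.67 = 0.62792.
Overall factor 0.62792, i.e. -37.2%.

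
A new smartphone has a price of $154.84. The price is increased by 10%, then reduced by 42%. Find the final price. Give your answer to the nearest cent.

$98.79

Apply the 10% increase: $154.84 × 1.1 = $170.324.
Apply the 42% decrease: $170.324 × 0.58 = $98.78792 ≈ $98.79.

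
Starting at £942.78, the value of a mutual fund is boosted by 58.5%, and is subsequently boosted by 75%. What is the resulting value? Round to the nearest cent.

After the 58.5% increase: £942.78 × 1.585 = £1494.3063.
Apply the 75% increase: £1494.3063 × 1.75 = £2615.036025 ≈ £2615.04.

£2615.04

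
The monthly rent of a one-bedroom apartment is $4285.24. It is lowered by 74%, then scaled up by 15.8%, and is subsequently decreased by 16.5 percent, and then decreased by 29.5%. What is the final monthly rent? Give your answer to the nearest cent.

$759.51

Apply the 74% decrease: $4285.24 × 0.26 = $1114.1624.
Apply the 15.8% increase: $1114.1624 × 1.158 = $1290.2000592.
16.5% decrease: $1290.2000592 × 0.835 = $1077.317049432.
After the 29.5% decrease: $1077.317049432 × 0.705 = $759.50851984956 ≈ $759.51.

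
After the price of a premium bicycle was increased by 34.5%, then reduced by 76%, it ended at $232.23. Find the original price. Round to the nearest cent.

$719.42

The overall multiplier applied was 1.345 × 0.24 = 0.3228.
So the original price was $232.23 ÷ 0.3228 ≈ $719.42.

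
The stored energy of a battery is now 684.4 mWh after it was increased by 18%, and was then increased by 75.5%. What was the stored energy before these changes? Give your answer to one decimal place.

Undoing the 75.5% increase: 684.4 ÷ 1.755 ≈ 389.97151.
Undoing the 18% increase: 389.97151 ÷ 1.18 ≈ 330.5 mWh.

330.5 mWh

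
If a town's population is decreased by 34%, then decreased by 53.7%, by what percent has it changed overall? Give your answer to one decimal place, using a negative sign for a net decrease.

-69.4%

The combined multiplier is 0.66 × 0.463 = 0.30558.
That corresponds to a decrease of 69.4%.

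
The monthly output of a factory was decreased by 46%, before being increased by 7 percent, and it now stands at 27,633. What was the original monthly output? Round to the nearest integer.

The overall multiplier applied was 0.54 × 1.07 = 0.5778.
So the original monthly output was 27,633 ÷ 0.5778 ≈ 47,825.

47,825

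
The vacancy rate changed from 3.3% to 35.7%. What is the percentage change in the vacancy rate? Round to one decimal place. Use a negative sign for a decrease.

The change is 35.7 − 3.3 = 32.4 percentage points.
Relative to the original 3.3%, that is 32.4 ÷ 3.3 ≈ 981.8%.

981.8%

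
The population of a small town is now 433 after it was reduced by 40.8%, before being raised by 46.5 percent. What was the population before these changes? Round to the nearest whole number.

499

The overall multiplier applied was 0.592 × 1.465 = 0.86728.
So the original population was 433 ÷ 0.86728 ≈ 499.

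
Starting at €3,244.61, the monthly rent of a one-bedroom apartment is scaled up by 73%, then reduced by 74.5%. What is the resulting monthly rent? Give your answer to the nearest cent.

€1,431.36

Each change multiplies by a factor: 1.73 × 0.255 = 0.44115.
€3,244.61 × 0.44115 = €1431.3597015 ≈ €1,431.36.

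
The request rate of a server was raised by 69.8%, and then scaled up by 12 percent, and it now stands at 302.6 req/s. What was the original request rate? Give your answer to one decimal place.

Undoing the 12% increase: 302.6 ÷ 1.12 ≈ 270.178571.
Undoing the 69.8% increase: 270.178571 ÷ 1.698 ≈ 159.1 req/s.

159.1 req/s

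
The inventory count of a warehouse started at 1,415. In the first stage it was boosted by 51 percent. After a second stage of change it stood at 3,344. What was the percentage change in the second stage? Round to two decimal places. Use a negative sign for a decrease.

After the first stage: 1,415 × 1.51 = 2136.65.
Second-stage multiplier: 3,344 ÷ 2136.65 ≈ 1.565067.
That is a change of 56.51%.

56.51%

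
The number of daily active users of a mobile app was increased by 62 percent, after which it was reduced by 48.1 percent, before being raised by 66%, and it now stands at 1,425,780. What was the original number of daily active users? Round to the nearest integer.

1,021,556

The overall multiplier applied was 1.62 × 0.519 × 1.66 = 1.3956948.
So the original number of daily active users was 1,425,780 ÷ 1.3956948 ≈ 1,021,556.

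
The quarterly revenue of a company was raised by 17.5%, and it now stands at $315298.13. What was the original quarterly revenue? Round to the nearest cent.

The overall multiplier applied was 1.175.
So the original quarterly revenue was $315298.13 ÷ 1.175 ≈ $268338.83.

$268338.83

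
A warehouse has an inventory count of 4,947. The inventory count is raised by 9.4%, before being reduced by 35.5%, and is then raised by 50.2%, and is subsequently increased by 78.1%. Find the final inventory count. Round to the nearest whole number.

Each change multiplies by a factor: 1.094 × 0.645 × 1.502 × 1.781 = 1.88760399906.
4,947 × 1.88760399906 = 9337.97698334982 ≈ 9,338.

9,338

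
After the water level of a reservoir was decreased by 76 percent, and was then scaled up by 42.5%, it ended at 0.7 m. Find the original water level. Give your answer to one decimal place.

2.0 m

Undoing the 42.5% increase: 0.7 ÷ 1.425 ≈ 0.491228.
Undoing the 76% decrease: 0.491228 ÷ 0.24 ≈ 2.0 m.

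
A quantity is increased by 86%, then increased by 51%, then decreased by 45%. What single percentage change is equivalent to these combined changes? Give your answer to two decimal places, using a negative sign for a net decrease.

The combined multiplier is 1.86 × 1.51 × 0.55 = 1.54473.
That corresponds to an increase of 54.47%.

54.47%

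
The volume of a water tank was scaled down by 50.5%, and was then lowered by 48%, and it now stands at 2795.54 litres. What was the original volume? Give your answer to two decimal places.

10860.68 litres

Undoing the 48% decrease: 2795.54 ÷ 0.52 ≈ 5376.038462.
Undoing the 50.5% decrease: 5376.038462 ÷ 0.495 ≈ 10860.68 litres.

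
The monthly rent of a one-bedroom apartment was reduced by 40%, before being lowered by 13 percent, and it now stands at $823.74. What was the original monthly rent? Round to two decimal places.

$1578.05

Undoing the 13% decrease: $823.74 ÷ 0.87 ≈ $946.827586.
Undoing the 40% decrease: $946.827586 ÷ 0.6 ≈ $1578.05.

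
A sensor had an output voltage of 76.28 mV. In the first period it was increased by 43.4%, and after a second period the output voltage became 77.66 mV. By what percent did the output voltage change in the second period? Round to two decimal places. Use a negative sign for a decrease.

-29.00%

After the first period: 76.28 × 1.434 = 109.38552.
Second-period multiplier: 77.66 ÷ 109.38552 ≈ 0.709966.
That is a change of -29.00%.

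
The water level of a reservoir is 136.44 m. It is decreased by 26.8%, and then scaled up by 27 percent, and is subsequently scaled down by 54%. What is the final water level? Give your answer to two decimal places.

58.35 m

26.8% decrease: 136.44 × 0.732 = 99.87408.
Apply the 27% increase: 99.87408 × 1.27 = 126.8400816.
54% decrease: 126.8400816 × 0.46 = 58.346437536 ≈ 58.35.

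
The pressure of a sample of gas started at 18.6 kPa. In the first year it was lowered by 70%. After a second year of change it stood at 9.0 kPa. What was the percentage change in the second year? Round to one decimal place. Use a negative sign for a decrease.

After the first year: 18.6 × 0.3 = 5.58.
Second-year multiplier: 9.0 ÷ 5.58 ≈ 1.6129.
That is a change of 61.3%.

61.3%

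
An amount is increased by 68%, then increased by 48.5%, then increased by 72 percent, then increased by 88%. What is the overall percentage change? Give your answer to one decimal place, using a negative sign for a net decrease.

The combined multiplier is 1.68 × 1.485 × 1.72 × 1.88 = 8.06718528.
That corresponds to an increase of 706.7%.

706.7%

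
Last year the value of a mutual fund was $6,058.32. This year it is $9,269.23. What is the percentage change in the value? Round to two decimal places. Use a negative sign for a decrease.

53.00%

Change: $9,269.23 − $6,058.32 = $3,210.91.
Relative to the original: $3,210.91 ÷ $6,058.32 ≈ 53.00%.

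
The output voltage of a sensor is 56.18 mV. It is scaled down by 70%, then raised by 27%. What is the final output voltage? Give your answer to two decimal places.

Each change multiplies by a factor: 0.3 × 1.27 = 0.381.
56.18 × 0.381 = 21.40458 ≈ 21.40.

21.40 mV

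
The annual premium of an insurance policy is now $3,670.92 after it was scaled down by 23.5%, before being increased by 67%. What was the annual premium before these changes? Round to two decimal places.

Undoing the 67% increase: $3,670.92 ÷ 1.67 ≈ $2198.155689.
Undoing the 23.5% decrease: $2198.155689 ÷ 0.765 ≈ $2,873.41.

$2,873.41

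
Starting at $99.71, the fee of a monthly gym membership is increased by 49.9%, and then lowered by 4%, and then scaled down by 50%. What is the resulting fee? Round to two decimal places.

Each change multiplies by a factor: 1.499 × 0.96 × 0.5 = 0.71952.
$99.71 × 0.71952 = $71.7433392 ≈ $71.74.

$71.74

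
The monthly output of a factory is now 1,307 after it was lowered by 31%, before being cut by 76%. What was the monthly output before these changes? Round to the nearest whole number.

7,893

Undoing the 76% decrease: 1,307 ÷ 0.24 ≈ 5445.833333.
Undoing the 31% decrease: 5445.833333 ÷ 0.69 ≈ 7,893.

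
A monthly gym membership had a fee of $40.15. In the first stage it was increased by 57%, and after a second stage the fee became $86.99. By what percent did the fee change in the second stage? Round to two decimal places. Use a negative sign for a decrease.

38.00%

After the first stage: $40.15 × 1.57 = $63.0355.
Second-stage multiplier: $86.99 ÷ $63.0355 ≈ 1.380016.
That is a change of 38.00%.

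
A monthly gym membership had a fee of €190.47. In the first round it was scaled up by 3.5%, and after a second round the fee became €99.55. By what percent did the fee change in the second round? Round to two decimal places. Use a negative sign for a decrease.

-49.50%

After the first round: €190.47 × 1.035 = €197.13645.
Second-round multiplier: €99.55 ÷ €197.13645 ≈ 0.50498.
That is a change of -49.50%.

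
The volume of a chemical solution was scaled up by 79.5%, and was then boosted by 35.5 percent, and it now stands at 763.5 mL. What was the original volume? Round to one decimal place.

313.9 mL

The overall multiplier applied was 1.795 × 1.355 = 2.432225.
So the original volume was 763.5 ÷ 2.432225 ≈ 313.9 mL.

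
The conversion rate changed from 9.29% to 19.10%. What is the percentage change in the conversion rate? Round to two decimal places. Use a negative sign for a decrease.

105.60%

The change is 19.10 − 9.29 = 9.81 percentage points.
Relative to the original 9.29%, that is 9.81 ÷ 9.29 ≈ 105.60%.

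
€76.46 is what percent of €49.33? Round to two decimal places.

155.00%

€76.46 ÷ €49.33 ≈ 155.00%.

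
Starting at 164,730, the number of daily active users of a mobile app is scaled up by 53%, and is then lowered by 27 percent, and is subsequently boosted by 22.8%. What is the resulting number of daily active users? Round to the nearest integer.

225,936

Each change multiplies by a factor: 1.53 × 0.73 × 1.228 = 1.3715532.
164,730 × 1.3715532 = 225935.958636 ≈ 225,936.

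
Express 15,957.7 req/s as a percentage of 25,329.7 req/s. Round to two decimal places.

63.00%

15,957.7 req/s ÷ 25,329.7 req/s ≈ 63.00%.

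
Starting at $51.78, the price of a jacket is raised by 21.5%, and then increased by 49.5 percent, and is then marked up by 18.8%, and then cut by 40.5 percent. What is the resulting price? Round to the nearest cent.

$66.48

Each change multiplies by a factor: 1.215 × 1.495 × 1.188 × 0.595 = 1.2839581755.
$51.78 × 1.2839581755 = $66.48335432739 ≈ $66.48.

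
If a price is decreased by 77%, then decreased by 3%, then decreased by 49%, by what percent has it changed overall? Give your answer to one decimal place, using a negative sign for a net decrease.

-88.6%

A 77% decrease multiplies by 0.23.
Then a 3% decrease: 0.23 × 0.97 = 0.2231.
Then a 49% decrease: 0.2231 × 0.51 = 0.113781.
Overall factor 0.113781, i.e. -88.6%.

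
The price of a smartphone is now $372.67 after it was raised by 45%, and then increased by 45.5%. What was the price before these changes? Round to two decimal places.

The overall multiplier applied was 1.45 × 1.455 = 2.10975.
So the original price was $372.67 ÷ 2.10975 ≈ $176.64.

$176.64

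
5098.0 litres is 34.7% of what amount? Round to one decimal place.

5098.0 litres ÷ 0.347 ≈ 14691.6 litres.

14691.6 litres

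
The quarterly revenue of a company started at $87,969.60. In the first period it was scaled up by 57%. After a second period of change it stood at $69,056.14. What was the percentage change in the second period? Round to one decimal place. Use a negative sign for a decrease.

After the first period: $87,969.60 × 1.57 = $138112.272.
Second-period multiplier: $69,056.14 ÷ $138112.272 ≈ 0.5.
That is a change of -50.0%.

-50.0%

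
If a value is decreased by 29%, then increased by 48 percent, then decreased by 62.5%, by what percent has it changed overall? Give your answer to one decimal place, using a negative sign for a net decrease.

-60.6%

A 29% decrease multiplies by 0.71.
Then a 48% increase: 0.71 × 1.48 = 1.0508.
Then a 62.5% decrease: 1.0508 × 0.375 = 0.39405.
Overall factor 0.39405, i.e. -60.6%.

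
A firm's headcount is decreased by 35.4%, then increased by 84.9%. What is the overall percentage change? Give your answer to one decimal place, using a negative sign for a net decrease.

The combined multiplier is 0.646 × 1.849 = 1.194454.
That corresponds to an increase of 19.4%.

19.4%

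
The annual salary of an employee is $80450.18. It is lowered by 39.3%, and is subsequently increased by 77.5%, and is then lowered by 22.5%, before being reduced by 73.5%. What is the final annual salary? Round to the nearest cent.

Apply the 39.3% decrease: $80450.18 × 0.607 = $48833.25926.
After the 77.5% increase: $48833.25926 × 1.775 = $86679.0351865.
Apply the 22.5% decrease: $86679.0351865 × 0.775 = $67176.2522695375.
Apply the 73.5% decrease: $67176.2522695375 × 0.265 = $17801.7068514274375 ≈ $17801.71.

$17801.71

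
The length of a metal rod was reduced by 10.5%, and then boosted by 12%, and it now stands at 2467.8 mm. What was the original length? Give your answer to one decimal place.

2461.9 mm

Undoing the 12% increase: 2467.8 ÷ 1.12 ≈ 2203.392857.
Undoing the 10.5% decrease: 2203.392857 ÷ 0.895 ≈ 2461.9 mm.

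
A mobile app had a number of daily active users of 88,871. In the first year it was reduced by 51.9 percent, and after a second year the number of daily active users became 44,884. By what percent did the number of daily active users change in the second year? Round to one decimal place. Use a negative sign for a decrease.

After the first year: 88,871 × 0.481 = 42746.951.
Second-year multiplier: 44,884 ÷ 42746.951 ≈ 1.04999.
That is a change of 5.0%.

5.0%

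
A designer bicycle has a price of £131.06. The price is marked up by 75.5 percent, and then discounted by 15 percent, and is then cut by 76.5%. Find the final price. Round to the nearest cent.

£45.94

After the 75.5% increase: £131.06 × 1.755 = £230.0103.
After the 15% decrease: £230.0103 × 0.85 = £195.508755.
Apply the 76.5% decrease: £195.508755 × 0.235 = £45.944557425 ≈ £45.94.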